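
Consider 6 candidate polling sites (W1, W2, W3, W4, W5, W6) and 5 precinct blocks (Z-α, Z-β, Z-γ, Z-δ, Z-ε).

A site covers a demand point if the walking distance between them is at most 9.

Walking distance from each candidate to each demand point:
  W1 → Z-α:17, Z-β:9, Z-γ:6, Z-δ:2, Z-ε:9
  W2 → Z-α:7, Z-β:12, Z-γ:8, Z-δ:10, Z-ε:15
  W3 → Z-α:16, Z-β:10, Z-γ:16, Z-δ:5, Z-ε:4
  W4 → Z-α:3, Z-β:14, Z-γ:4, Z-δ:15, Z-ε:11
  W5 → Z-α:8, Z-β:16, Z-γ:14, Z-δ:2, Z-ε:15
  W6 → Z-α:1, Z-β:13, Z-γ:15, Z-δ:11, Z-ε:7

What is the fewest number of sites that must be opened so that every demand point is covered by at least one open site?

Coverage sets (demand points within 9 of each site):
  W1: {Z-β, Z-γ, Z-δ, Z-ε}
  W2: {Z-α, Z-γ}
  W3: {Z-δ, Z-ε}
  W4: {Z-α, Z-γ}
  W5: {Z-α, Z-δ}
  W6: {Z-α, Z-ε}
No single site covers all 5 demand points.
But {W1, W2} covers everything, so the minimum is 2.

2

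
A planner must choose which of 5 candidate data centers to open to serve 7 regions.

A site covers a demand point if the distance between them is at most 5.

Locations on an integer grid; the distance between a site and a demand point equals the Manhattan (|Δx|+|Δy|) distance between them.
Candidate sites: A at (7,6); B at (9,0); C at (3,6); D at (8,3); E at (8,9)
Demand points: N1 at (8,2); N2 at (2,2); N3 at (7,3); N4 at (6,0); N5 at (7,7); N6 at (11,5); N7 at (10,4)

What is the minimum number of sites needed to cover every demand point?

2

Coverage sets (demand points within 5 of each site):
  A: {N1, N3, N5, N6, N7}
  B: {N1, N3, N4, N7}
  C: {N2, N5}
  D: {N1, N3, N4, N5, N6, N7}
  E: {N5}
No single site covers all 7 demand points.
But {C, D} covers everything, so the minimum is 2.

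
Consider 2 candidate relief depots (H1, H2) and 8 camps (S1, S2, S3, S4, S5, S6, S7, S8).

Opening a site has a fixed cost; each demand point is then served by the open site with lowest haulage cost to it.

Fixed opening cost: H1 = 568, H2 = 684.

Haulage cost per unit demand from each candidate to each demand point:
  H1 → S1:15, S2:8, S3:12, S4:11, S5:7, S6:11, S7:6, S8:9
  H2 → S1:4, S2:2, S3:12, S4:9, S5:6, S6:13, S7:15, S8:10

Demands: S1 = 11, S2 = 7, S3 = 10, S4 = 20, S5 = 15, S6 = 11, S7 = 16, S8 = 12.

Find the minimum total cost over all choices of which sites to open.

Open {H1}: assign each demand point to its cheapest open site.
  S1→H1 11×15=165, S2→H1 7×8=56, S3→H1 10×12=120, S4→H1 20×11=220, S5→H1 15×7=105, S6→H1 11×11=121, S7→H1 16×6=96, S8→H1 12×9=108
  haulage cost 991, fixed 568 → total 1559.
Compare {H2}: haulage cost 951 + fixed 684 = 1635.
Compare {H1, H2}: haulage cost 773 + fixed 1252 = 2025.

1559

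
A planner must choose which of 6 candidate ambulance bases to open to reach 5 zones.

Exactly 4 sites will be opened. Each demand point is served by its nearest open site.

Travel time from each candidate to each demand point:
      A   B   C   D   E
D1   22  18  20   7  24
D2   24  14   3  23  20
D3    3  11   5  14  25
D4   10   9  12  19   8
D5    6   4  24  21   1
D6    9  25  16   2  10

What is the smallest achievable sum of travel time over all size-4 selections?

Open {D2, D3, D5, D6}.
  A→D3 3, B→D5 4, C→D2 3, D→D6 2, E→D5 1  ⇒ total 13.
Compare {D1, D3, D5, D6}: total 15.
Compare {D3, D4, D5, D6}: total 15.
No size-4 selection does better; minimum is 13.

13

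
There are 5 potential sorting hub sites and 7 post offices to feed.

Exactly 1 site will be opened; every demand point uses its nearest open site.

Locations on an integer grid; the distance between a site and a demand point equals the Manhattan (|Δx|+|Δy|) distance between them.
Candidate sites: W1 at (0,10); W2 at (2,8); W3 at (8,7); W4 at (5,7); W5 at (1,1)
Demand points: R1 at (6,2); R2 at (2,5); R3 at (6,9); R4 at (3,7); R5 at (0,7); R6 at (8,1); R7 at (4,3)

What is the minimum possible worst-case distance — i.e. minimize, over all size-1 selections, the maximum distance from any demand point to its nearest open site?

8

Open {W3}.
  Farthest demand point is R2 at distance 8 (to W3); all others are ≤ 8.
With {W4} the worst case is 9.
With {W2} the worst case is 13.
No size-1 selection achieves below 8.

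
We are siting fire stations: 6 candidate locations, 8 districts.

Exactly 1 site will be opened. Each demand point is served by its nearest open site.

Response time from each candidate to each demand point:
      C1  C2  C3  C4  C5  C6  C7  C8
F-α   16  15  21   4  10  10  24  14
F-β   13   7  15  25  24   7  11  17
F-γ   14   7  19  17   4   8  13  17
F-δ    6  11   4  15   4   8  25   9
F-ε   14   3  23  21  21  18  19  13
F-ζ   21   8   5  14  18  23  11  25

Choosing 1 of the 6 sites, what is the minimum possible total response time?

Open {F-δ}.
  C1→F-δ 6, C2→F-δ 11, C3→F-δ 4, C4→F-δ 15, C5→F-δ 4, C6→F-δ 8, C7→F-δ 25, C8→F-δ 9  ⇒ total 82.
Compare {F-γ}: total 99.
Compare {F-α}: total 114.
No size-1 selection does better; minimum is 82.

82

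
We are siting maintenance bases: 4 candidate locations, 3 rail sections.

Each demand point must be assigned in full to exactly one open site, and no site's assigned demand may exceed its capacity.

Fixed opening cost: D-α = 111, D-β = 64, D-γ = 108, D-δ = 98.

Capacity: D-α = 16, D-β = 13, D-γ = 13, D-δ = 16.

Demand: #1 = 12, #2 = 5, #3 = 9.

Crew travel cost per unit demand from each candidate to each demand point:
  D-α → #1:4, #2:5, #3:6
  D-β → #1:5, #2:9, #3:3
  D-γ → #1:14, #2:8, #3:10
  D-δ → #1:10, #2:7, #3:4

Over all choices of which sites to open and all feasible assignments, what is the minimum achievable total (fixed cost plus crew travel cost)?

293

Open {D-β, D-δ}; cheapest assignment that respects the capacities:
  D-β (cap 13, load 12): #1 — cost 12×5 = 60
  D-δ (cap 16, load 14): #2, #3 — cost 5×7 + 9×4 = 71
  Shipping 131, fixed 162 → total 293.
  Any other capacity-feasible assignment to {D-β, D-δ} ships for at least 131.
Compare {D-α, D-β}: its best feasible assignment gives total 314.
Compare {D-α, D-δ}: its best feasible assignment gives total 328.
Every other set of open sites that can feasibly serve all demand totals ≥ 314 even under its best assignment. Minimum: 293.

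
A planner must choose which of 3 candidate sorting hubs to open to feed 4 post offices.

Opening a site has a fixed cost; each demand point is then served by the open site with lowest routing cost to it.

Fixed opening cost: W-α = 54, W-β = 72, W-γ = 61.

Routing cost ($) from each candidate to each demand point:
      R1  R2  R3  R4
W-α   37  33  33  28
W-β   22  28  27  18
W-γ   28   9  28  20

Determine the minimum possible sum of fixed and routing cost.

Open {W-γ}: assign each demand point to its cheapest open site.
  R1→W-γ 28, R2→W-γ 9, R3→W-γ 28, R4→W-γ 20
  routing cost 85, fixed 61 → total 146.
Compare {W-β}: routing cost 95 + fixed 72 = 167.
Compare {W-α}: routing cost 131 + fixed 54 = 185.
Compare {W-α, W-γ}: routing cost 85 + fixed 115 = 200.
All other subsets cost ≥ 167. Minimum total cost: 146.

146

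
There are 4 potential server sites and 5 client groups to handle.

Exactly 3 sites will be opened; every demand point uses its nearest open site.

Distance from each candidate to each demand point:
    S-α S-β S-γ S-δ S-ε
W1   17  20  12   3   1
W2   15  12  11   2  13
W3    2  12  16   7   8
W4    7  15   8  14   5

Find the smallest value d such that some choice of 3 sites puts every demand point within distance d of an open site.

12

Open {W1, W2, W3}.
  Farthest demand point is S-β at distance 12 (to W2); all others are ≤ 12.
With {W1, W2, W4} the worst case is 12.
With {W1, W3, W4} the worst case is 12.
No size-3 selection achieves below 12.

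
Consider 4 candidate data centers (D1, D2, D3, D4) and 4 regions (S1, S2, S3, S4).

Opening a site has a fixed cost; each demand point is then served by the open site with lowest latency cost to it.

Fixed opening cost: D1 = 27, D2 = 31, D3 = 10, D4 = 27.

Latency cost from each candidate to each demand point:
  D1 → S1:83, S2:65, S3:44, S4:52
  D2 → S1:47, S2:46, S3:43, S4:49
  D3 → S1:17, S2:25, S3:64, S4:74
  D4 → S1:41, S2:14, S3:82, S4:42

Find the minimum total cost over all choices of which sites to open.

Open {D3, D4}: assign each demand point to its cheapest open site.
  S1→D3 17, S2→D4 14, S3→D3 64, S4→D4 42
  latency cost 137, fixed 37 → total 174.
Compare {D1, D3}: latency cost 138 + fixed 37 = 175.
Compare {D2, D3}: latency cost 134 + fixed 41 = 175.
Compare {D1, D3, D4}: latency cost 117 + fixed 64 = 181.
All other subsets cost ≥ 175. Minimum total cost: 174.

174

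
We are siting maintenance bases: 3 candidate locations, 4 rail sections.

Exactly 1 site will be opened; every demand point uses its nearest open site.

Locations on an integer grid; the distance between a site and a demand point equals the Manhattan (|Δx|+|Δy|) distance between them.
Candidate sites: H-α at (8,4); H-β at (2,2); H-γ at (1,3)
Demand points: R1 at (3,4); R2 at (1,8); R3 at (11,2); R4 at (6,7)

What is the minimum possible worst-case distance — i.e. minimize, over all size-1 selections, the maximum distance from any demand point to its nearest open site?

Open {H-β}.
  Farthest demand point is R3 at distance 9 (to H-β); all others are ≤ 9.
With {H-α} the worst case is 11.
With {H-γ} the worst case is 11.
No size-1 selection achieves below 9.

9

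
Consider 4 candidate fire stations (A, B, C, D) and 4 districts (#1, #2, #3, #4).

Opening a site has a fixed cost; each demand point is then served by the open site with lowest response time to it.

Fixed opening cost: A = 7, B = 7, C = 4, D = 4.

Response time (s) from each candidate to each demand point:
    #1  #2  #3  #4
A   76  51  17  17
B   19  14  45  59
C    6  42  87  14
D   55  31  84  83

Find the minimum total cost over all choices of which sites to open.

69

Open {A, B, C}: assign each demand point to its cheapest open site.
  #1→C 6, #2→B 14, #3→A 17, #4→C 14
  response time 51, fixed 18 → total 69.
Compare {A, B, C, D}: response time 51 + fixed 22 = 73.
Compare {A, B}: response time 67 + fixed 14 = 81.
Compare {A, C, D}: response time 68 + fixed 15 = 83.
All other subsets cost ≥ 73. Minimum total cost: 69.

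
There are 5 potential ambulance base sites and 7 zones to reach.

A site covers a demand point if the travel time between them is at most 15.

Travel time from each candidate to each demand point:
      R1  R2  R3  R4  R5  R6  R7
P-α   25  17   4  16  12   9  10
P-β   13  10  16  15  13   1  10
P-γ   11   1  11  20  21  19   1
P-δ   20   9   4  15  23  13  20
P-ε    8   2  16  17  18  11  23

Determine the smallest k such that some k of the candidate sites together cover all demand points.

2

Coverage sets (demand points within 15 of each site):
  P-α: {R3, R5, R6, R7}
  P-β: {R1, R2, R4, R5, R6, R7}
  P-γ: {R1, R2, R3, R7}
  P-δ: {R2, R3, R4, R6}
  P-ε: {R1, R2, R6}
No single site covers all 7 demand points.
But {P-α, P-β} covers everything, so the minimum is 2.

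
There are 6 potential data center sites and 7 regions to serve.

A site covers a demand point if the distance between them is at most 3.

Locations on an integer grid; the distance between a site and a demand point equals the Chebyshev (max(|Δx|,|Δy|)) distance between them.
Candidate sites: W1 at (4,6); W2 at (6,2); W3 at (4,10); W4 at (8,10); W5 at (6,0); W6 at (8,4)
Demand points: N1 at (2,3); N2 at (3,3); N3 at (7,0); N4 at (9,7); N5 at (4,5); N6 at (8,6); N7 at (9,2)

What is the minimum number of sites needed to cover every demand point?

Coverage sets (demand points within 3 of each site):
  W1: {N1, N2, N5}
  W2: {N2, N3, N5, N7}
  W3: {}
  W4: {N4}
  W5: {N2, N3, N7}
  W6: {N4, N6, N7}
No 2 sites suffice: every size-2 union leaves at least one demand point uncovered.
But {W1, W2, W6} covers everything, so the minimum is 3.

3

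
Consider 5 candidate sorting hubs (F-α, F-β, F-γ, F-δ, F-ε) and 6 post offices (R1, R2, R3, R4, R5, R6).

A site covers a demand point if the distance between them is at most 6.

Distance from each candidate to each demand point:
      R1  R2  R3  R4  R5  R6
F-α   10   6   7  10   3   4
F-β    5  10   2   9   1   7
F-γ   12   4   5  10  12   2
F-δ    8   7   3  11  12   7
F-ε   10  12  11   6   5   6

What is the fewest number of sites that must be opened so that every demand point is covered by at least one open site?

3

Coverage sets (demand points within 6 of each site):
  F-α: {R2, R5, R6}
  F-β: {R1, R3, R5}
  F-γ: {R2, R3, R6}
  F-δ: {R3}
  F-ε: {R4, R5, R6}
No 2 sites suffice: every size-2 union leaves at least one demand point uncovered.
But {F-α, F-β, F-ε} covers everything, so the minimum is 3.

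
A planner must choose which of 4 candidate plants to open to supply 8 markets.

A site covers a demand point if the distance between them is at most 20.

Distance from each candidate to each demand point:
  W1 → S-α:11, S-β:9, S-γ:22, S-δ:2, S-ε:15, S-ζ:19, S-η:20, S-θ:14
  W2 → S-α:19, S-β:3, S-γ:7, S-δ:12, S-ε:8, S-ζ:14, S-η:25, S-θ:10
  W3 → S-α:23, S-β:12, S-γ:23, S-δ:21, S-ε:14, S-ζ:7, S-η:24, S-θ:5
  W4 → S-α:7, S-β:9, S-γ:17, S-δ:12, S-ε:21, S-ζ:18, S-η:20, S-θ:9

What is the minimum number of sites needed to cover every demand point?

2

Coverage sets (demand points within 20 of each site):
  W1: {S-α, S-β, S-δ, S-ε, S-ζ, S-η, S-θ}
  W2: {S-α, S-β, S-γ, S-δ, S-ε, S-ζ, S-θ}
  W3: {S-β, S-ε, S-ζ, S-θ}
  W4: {S-α, S-β, S-γ, S-δ, S-ζ, S-η, S-θ}
No single site covers all 8 demand points.
But {W1, W2} covers everything, so the minimum is 2.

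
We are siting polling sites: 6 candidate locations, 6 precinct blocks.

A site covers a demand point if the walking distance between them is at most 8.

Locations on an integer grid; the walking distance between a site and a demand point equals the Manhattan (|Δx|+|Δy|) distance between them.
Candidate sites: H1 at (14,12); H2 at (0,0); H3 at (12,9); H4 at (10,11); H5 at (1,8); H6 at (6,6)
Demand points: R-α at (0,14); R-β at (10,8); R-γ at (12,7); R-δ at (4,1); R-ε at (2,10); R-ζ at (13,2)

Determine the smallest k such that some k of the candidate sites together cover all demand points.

Coverage sets (demand points within 8 of each site):
  H1: {R-β, R-γ}
  H2: {R-δ}
  H3: {R-β, R-γ, R-ζ}
  H4: {R-β, R-γ}
  H5: {R-α, R-ε}
  H6: {R-β, R-γ, R-δ, R-ε}
No 2 sites suffice: every size-2 union leaves at least one demand point uncovered.
But {H2, H3, H5} covers everything, so the minimum is 3.

3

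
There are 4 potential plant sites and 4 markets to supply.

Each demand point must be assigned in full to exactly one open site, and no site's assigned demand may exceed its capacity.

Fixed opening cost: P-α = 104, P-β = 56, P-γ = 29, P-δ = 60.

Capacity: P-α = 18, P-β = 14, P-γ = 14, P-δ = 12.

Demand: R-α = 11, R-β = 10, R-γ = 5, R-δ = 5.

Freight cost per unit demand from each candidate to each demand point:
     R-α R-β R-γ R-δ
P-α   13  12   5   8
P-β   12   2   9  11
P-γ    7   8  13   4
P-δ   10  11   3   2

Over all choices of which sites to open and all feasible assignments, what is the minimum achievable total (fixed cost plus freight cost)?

267

Open {P-β, P-γ, P-δ}; cheapest assignment that respects the capacities:
  P-β (cap 14, load 10): R-β — cost 10×2 = 20
  P-γ (cap 14, load 11): R-α — cost 11×7 = 77
  P-δ (cap 12, load 10): R-γ, R-δ — cost 5×3 + 5×2 = 25
  Shipping 122, fixed 145 → total 267.
  Any other capacity-feasible assignment to {P-β, P-γ, P-δ} ships for at least 122.
Compare {P-α, P-β, P-γ}: its best feasible assignment gives total 351.
Compare {P-α, P-β, P-γ, P-δ}: its best feasible assignment gives total 371.
Every other set of open sites that can feasibly serve all demand totals ≥ 351 even under its best assignment. Minimum: 267.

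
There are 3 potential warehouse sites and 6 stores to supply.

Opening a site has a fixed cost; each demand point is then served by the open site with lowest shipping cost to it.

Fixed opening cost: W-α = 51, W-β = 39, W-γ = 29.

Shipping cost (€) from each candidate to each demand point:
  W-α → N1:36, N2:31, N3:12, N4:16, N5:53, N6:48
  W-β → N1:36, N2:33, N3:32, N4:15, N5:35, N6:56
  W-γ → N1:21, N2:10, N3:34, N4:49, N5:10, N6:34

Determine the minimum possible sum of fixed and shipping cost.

Open {W-α, W-γ}: assign each demand point to its cheapest open site.
  N1→W-γ 21, N2→W-γ 10, N3→W-α 12, N4→W-α 16, N5→W-γ 10, N6→W-γ 34
  shipping cost 103, fixed 80 → total 183.
Compare {W-γ}: shipping cost 158 + fixed 29 = 187.
Compare {W-β, W-γ}: shipping cost 122 + fixed 68 = 190.
Compare {W-α, W-β, W-γ}: shipping cost 102 + fixed 119 = 221.
All other subsets cost ≥ 187. Minimum total cost: 183.

183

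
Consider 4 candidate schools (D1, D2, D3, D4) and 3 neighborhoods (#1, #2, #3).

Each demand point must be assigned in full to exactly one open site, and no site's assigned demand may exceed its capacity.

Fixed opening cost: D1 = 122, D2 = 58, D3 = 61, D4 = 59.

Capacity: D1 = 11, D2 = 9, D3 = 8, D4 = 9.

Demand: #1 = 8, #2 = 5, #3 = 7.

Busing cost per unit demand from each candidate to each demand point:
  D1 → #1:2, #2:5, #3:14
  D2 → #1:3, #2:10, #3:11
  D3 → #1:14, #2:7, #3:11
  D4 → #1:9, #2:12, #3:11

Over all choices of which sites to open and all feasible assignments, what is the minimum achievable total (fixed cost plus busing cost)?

314

Open {D2, D3, D4}; cheapest assignment that respects the capacities:
  D2 (cap 9, load 8): #1 — cost 8×3 = 24
  D3 (cap 8, load 5): #2 — cost 5×7 = 35
  D4 (cap 9, load 7): #3 — cost 7×11 = 77
  Shipping 136, fixed 178 → total 314.
  Any other capacity-feasible assignment to {D2, D3, D4} ships for at least 136.
Compare {D1, D2, D4}: its best feasible assignment gives total 365.
Compare {D1, D2, D3}: its best feasible assignment gives total 367.
Every other set of open sites that can feasibly serve all demand totals ≥ 365 even under its best assignment. Minimum: 314.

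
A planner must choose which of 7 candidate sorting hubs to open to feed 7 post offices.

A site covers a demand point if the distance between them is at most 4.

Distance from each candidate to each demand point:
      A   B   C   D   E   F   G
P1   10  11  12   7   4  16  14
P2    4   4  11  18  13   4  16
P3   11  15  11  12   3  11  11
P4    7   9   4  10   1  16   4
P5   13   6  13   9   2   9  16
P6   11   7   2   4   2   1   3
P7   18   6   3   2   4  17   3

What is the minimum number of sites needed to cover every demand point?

2

Coverage sets (demand points within 4 of each site):
  P1: {E}
  P2: {A, B, F}
  P3: {E}
  P4: {C, E, G}
  P5: {E}
  P6: {C, D, E, F, G}
  P7: {C, D, E, G}
No single site covers all 7 demand points.
But {P2, P6} covers everything, so the minimum is 2.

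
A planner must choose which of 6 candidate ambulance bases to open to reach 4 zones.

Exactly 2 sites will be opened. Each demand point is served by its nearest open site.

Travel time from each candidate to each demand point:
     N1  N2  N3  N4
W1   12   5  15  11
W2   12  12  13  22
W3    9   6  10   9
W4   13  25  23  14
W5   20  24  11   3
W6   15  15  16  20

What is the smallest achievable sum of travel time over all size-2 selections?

Open {W3, W5}.
  N1→W3 9, N2→W3 6, N3→W3 10, N4→W5 3  ⇒ total 28.
Compare {W1, W5}: total 31.
Compare {W1, W3}: total 33.
No size-2 selection does better; minimum is 28.

28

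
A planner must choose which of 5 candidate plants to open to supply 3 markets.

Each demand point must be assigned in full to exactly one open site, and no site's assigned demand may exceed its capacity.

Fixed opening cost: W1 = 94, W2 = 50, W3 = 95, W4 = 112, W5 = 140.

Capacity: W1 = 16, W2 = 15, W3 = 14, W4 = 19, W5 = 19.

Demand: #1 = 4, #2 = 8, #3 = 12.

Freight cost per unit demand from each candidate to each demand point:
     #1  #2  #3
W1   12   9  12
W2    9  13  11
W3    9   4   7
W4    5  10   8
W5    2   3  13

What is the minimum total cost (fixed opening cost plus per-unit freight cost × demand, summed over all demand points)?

Open {W2, W3}; cheapest assignment that respects the capacities:
  W2 (cap 15, load 12): #3 — cost 12×11 = 132
  W3 (cap 14, load 12): #1, #2 — cost 4×9 + 8×4 = 68
  Shipping 200, fixed 145 → total 345.
  Any other capacity-feasible assignment to {W2, W3} ships for at least 200.
Compare {W3, W5}: its best feasible assignment gives total 351.
Compare {W2, W5}: its best feasible assignment gives total 354.
Every other set of open sites that can feasibly serve all demand totals ≥ 351 even under its best assignment. Minimum: 345.

345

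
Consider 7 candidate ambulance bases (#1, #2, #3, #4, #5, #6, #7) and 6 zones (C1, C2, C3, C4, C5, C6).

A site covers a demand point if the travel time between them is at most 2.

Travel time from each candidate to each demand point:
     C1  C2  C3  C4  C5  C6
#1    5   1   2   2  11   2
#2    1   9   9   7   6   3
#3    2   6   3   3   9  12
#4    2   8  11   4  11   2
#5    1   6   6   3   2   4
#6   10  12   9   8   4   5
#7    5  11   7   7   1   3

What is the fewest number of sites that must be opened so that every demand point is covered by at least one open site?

2

Coverage sets (demand points within 2 of each site):
  #1: {C2, C3, C4, C6}
  #2: {C1}
  #3: {C1}
  #4: {C1, C6}
  #5: {C1, C5}
  #6: {}
  #7: {C5}
No single site covers all 6 demand points.
But {#1, #5} covers everything, so the minimum is 2.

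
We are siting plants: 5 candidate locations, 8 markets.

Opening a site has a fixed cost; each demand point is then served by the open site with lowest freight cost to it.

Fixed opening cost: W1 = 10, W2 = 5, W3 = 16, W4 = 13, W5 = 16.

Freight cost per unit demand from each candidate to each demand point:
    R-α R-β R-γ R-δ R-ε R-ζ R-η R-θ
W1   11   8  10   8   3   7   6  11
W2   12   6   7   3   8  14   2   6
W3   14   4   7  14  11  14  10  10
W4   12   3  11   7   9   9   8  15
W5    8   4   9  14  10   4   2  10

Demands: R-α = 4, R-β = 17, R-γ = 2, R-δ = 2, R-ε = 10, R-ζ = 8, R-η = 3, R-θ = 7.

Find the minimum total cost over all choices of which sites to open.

Open {W1, W2, W4, W5}: assign each demand point to its cheapest open site.
  R-α→W5 4×8=32, R-β→W4 17×3=51, R-γ→W2 2×7=14, R-δ→W2 2×3=6, R-ε→W1 10×3=30, R-ζ→W5 8×4=32, R-η→W2 3×2=6, R-θ→W2 7×6=42
  freight cost 213, fixed 44 → total 257.
Compare {W1, W2, W5}: freight cost 230 + fixed 31 = 261.
Compare {W1, W2, W3, W4, W5}: freight cost 213 + fixed 60 = 273.
Compare {W1, W2, W4}: freight cost 249 + fixed 28 = 277.
All other subsets cost ≥ 261. Minimum total cost: 257.

257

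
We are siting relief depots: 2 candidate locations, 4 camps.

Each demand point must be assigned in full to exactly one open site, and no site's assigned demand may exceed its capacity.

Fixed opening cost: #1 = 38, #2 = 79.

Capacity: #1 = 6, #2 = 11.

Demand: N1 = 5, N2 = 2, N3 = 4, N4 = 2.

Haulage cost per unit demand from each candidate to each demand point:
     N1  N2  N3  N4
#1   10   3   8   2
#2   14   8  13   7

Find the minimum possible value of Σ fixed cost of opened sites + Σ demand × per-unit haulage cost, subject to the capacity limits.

239

Open {#1, #2}; cheapest assignment that respects the capacities:
  #1 (cap 6, load 6): N2, N3 — cost 2×3 + 4×8 = 38
  #2 (cap 11, load 7): N1, N4 — cost 5×14 + 2×7 = 84
  Shipping 122, fixed 117 → total 239.
  Any other capacity-feasible assignment to {#1, #2} ships for at least 122.
Total demand is 13 and no other set of sites has combined capacity ≥ 13, so {#1, #2} is the only feasible choice of open sites. Minimum: 239.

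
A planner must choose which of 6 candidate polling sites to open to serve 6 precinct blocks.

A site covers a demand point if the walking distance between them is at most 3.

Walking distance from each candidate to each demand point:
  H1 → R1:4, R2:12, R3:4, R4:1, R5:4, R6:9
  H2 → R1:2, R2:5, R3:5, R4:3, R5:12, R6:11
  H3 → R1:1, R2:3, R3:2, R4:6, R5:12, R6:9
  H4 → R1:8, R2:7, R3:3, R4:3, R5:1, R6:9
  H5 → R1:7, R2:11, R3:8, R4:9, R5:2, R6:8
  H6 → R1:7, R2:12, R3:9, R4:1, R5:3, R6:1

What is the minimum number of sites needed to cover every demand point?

Coverage sets (demand points within 3 of each site):
  H1: {R4}
  H2: {R1, R4}
  H3: {R1, R2, R3}
  H4: {R3, R4, R5}
  H5: {R5}
  H6: {R4, R5, R6}
No single site covers all 6 demand points.
But {H3, H6} covers everything, so the minimum is 2.

2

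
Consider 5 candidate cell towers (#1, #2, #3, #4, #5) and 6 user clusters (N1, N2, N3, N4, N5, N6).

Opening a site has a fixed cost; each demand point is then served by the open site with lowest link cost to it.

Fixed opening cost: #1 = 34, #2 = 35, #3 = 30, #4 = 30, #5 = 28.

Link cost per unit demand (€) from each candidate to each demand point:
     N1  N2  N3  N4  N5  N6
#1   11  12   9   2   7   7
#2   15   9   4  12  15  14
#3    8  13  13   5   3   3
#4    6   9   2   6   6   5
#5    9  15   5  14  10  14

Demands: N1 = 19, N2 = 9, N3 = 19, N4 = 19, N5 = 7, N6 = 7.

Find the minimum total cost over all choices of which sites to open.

Open {#1, #3, #4}: assign each demand point to its cheapest open site.
  N1→#4 19×6=114, N2→#4 9×9=81, N3→#4 19×2=38, N4→#1 19×2=38, N5→#3 7×3=21, N6→#3 7×3=21
  link cost 313, fixed 94 → total 407.
Compare {#1, #4}: link cost 348 + fixed 64 = 412.
Compare {#3, #4}: link cost 370 + fixed 60 = 430.
Compare {#1, #3, #4, #5}: link cost 313 + fixed 122 = 435.
All other subsets cost ≥ 412. Minimum total cost: 407.

407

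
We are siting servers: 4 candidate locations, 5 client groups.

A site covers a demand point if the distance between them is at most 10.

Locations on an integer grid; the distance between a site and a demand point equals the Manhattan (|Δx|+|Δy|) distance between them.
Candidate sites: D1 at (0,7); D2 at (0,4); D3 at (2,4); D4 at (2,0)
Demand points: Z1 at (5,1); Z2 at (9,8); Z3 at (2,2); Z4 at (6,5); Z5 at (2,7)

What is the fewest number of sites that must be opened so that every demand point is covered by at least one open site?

2

Coverage sets (demand points within 10 of each site):
  D1: {Z2, Z3, Z4, Z5}
  D2: {Z1, Z3, Z4, Z5}
  D3: {Z1, Z3, Z4, Z5}
  D4: {Z1, Z3, Z4, Z5}
No single site covers all 5 demand points.
But {D1, D2} covers everything, so the minimum is 2.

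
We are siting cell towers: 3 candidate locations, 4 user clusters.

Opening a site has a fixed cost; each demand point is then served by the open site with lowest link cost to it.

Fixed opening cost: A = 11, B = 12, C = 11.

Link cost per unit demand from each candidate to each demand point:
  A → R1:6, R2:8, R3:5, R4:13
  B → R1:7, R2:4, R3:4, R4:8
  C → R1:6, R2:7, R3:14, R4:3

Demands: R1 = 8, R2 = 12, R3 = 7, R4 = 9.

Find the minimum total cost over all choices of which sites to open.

Open {B, C}: assign each demand point to its cheapest open site.
  R1→C 8×6=48, R2→B 12×4=48, R3→B 7×4=28, R4→C 9×3=27
  link cost 151, fixed 23 → total 174.
Compare {A, B, C}: link cost 151 + fixed 34 = 185.
Compare {B}: link cost 204 + fixed 12 = 216.
Compare {A, C}: link cost 194 + fixed 22 = 216.
All other subsets cost ≥ 185. Minimum total cost: 174.

174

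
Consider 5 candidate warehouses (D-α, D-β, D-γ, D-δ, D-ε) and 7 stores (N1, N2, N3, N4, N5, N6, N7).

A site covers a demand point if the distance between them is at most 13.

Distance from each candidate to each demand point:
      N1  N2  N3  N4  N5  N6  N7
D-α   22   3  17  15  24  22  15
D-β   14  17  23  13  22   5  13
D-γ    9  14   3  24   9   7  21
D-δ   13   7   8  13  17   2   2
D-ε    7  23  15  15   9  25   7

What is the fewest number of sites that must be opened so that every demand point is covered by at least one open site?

Coverage sets (demand points within 13 of each site):
  D-α: {N2}
  D-β: {N4, N6, N7}
  D-γ: {N1, N3, N5, N6}
  D-δ: {N1, N2, N3, N4, N6, N7}
  D-ε: {N1, N5, N7}
No single site covers all 7 demand points.
But {D-γ, D-δ} covers everything, so the minimum is 2.

2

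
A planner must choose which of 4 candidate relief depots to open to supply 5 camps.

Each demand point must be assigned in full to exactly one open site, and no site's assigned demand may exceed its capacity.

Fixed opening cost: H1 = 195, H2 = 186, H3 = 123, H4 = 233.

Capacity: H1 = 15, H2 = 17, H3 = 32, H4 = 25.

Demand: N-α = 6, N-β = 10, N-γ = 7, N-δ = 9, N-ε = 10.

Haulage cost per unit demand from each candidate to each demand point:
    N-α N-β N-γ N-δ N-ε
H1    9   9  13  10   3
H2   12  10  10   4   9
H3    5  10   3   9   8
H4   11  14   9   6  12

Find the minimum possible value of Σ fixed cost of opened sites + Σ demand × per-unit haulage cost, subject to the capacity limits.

Open {H1, H3}; cheapest assignment that respects the capacities:
  H1 (cap 15, load 10): N-ε — cost 10×3 = 30
  H3 (cap 32, load 32): N-α, N-β, N-γ, N-δ — cost 6×5 + 10×10 + 7×3 + 9×9 = 232
  Shipping 262, fixed 318 → total 580.
  Any other capacity-feasible assignment to {H1, H3} ships for at least 262.
Compare {H2, H3}: its best feasible assignment gives total 618.
Compare {H3, H4}: its best feasible assignment gives total 677.
Every other set of open sites that can feasibly serve all demand totals ≥ 618 even under its best assignment. Minimum: 580.

580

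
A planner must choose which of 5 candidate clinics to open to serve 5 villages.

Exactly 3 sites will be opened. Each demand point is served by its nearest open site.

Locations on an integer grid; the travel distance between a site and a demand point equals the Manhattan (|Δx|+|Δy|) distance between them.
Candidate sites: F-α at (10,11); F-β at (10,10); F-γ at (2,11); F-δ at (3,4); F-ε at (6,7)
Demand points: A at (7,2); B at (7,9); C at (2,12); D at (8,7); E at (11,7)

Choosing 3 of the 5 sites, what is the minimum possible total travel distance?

16

Open {F-β, F-γ, F-ε}.
  A→F-ε 6, B→F-ε 3, C→F-γ 1, D→F-ε 2, E→F-β 4  ⇒ total 16.
Compare {F-α, F-γ, F-ε}: total 17.
Compare {F-γ, F-δ, F-ε}: total 17.
No size-3 selection does better; minimum is 16.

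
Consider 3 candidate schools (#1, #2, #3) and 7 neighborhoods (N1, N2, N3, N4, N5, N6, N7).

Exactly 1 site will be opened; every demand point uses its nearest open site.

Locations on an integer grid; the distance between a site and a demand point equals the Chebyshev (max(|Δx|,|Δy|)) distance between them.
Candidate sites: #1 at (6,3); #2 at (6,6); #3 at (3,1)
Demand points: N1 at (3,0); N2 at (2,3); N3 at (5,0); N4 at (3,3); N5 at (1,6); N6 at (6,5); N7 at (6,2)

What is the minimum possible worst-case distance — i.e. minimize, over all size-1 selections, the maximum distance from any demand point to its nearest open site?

5

Open {#1}.
  Farthest demand point is N5 at distance 5 (to #1); all others are ≤ 5.
With {#3} the worst case is 5.
With {#2} the worst case is 6.
No size-1 selection achieves below 5.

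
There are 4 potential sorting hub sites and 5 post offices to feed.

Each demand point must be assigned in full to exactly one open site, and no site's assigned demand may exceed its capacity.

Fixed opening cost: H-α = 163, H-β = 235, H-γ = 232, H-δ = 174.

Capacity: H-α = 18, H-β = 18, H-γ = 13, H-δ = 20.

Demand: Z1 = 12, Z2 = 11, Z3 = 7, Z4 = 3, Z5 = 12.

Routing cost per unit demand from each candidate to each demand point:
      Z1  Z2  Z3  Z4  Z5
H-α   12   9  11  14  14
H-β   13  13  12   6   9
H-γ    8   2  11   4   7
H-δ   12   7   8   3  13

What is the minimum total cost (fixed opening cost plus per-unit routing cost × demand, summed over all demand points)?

Open {H-α, H-γ, H-δ}; cheapest assignment that respects the capacities:
  H-α (cap 18, load 15): Z1, Z4 — cost 12×12 + 3×14 = 186
  H-γ (cap 13, load 12): Z5 — cost 12×7 = 84
  H-δ (cap 20, load 18): Z2, Z3 — cost 11×7 + 7×8 = 133
  Shipping 403, fixed 569 → total 972.
  Any other capacity-feasible assignment to {H-α, H-γ, H-δ} ships for at least 403.
Compare {H-α, H-β, H-δ}: its best feasible assignment gives total 975.
Compare {H-β, H-γ, H-δ}: its best feasible assignment gives total 989.
Every other set of open sites that can feasibly serve all demand totals ≥ 975 even under its best assignment. Minimum: 972.

972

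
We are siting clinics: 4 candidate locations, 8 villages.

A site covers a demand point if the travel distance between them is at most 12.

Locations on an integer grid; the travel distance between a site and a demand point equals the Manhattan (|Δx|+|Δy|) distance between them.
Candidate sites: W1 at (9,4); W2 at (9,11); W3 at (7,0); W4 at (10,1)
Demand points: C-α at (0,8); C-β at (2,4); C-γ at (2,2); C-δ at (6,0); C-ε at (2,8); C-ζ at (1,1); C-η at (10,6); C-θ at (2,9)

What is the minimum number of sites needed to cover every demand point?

2

Coverage sets (demand points within 12 of each site):
  W1: {C-β, C-γ, C-δ, C-ε, C-ζ, C-η, C-θ}
  W2: {C-α, C-ε, C-η, C-θ}
  W3: {C-β, C-γ, C-δ, C-ζ, C-η}
  W4: {C-β, C-γ, C-δ, C-ζ, C-η}
No single site covers all 8 demand points.
But {W1, W2} covers everything, so the minimum is 2.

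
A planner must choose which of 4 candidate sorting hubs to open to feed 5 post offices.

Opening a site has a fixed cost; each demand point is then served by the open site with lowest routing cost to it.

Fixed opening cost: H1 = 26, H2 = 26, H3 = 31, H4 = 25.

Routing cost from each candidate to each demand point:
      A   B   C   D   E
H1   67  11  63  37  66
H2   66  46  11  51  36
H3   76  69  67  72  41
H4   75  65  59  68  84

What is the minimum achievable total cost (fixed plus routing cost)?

Open {H1, H2}: assign each demand point to its cheapest open site.
  A→H2 66, B→H1 11, C→H2 11, D→H1 37, E→H2 36
  routing cost 161, fixed 52 → total 213.
Compare {H2}: routing cost 210 + fixed 26 = 236.
Compare {H1, H2, H4}: routing cost 161 + fixed 77 = 238.
Compare {H1, H2, H3}: routing cost 161 + fixed 83 = 244.
All other subsets cost ≥ 236. Minimum total cost: 213.

213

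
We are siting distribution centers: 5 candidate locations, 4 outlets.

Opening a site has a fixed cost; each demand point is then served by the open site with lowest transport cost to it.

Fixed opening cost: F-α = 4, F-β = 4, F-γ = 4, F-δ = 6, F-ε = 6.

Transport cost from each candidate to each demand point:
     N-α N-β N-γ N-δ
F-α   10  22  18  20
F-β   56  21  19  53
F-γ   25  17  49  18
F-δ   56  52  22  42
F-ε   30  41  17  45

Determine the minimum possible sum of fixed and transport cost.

71

Open {F-α, F-γ}: assign each demand point to its cheapest open site.
  N-α→F-α 10, N-β→F-γ 17, N-γ→F-α 18, N-δ→F-γ 18
  transport cost 63, fixed 8 → total 71.
Compare {F-α}: transport cost 70 + fixed 4 = 74.
Compare {F-α, F-β, F-γ}: transport cost 63 + fixed 12 = 75.
Compare {F-α, F-γ, F-ε}: transport cost 62 + fixed 14 = 76.
All other subsets cost ≥ 74. Minimum total cost: 71.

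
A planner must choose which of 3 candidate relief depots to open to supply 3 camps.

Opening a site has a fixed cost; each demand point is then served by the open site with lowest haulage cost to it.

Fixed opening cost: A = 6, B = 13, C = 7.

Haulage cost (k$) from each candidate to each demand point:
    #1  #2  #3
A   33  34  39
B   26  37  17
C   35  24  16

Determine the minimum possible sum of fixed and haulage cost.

Open {C}: assign each demand point to its cheapest open site.
  #1→C 35, #2→C 24, #3→C 16
  haulage cost 75, fixed 7 → total 82.
Compare {A, C}: haulage cost 73 + fixed 13 = 86.
Compare {B, C}: haulage cost 66 + fixed 20 = 86.
Compare {A, B, C}: haulage cost 66 + fixed 26 = 92.
All other subsets cost ≥ 86. Minimum total cost: 82.

82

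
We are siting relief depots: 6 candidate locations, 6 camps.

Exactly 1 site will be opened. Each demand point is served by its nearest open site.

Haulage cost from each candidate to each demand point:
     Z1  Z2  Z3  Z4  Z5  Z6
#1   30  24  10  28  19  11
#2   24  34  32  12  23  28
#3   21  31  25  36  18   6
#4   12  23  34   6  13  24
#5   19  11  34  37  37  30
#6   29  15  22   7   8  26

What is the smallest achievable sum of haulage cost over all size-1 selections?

Open {#6}.
  Z1→#6 29, Z2→#6 15, Z3→#6 22, Z4→#6 7, Z5→#6 8, Z6→#6 26  ⇒ total 107.
Compare {#4}: total 112.
Compare {#1}: total 122.
No size-1 selection does better; minimum is 107.

107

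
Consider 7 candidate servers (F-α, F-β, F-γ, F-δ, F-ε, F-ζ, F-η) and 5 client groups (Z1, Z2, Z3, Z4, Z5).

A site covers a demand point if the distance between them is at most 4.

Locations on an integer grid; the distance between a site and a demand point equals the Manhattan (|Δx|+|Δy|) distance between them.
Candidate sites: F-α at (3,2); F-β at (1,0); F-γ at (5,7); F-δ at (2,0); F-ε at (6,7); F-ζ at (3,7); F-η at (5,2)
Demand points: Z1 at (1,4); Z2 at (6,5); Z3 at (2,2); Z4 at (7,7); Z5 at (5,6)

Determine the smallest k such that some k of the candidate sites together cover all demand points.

2

Coverage sets (demand points within 4 of each site):
  F-α: {Z1, Z3}
  F-β: {Z1, Z3}
  F-γ: {Z2, Z4, Z5}
  F-δ: {Z3}
  F-ε: {Z2, Z4, Z5}
  F-ζ: {Z4, Z5}
  F-η: {Z2, Z3, Z5}
No single site covers all 5 demand points.
But {F-α, F-γ} covers everything, so the minimum is 2.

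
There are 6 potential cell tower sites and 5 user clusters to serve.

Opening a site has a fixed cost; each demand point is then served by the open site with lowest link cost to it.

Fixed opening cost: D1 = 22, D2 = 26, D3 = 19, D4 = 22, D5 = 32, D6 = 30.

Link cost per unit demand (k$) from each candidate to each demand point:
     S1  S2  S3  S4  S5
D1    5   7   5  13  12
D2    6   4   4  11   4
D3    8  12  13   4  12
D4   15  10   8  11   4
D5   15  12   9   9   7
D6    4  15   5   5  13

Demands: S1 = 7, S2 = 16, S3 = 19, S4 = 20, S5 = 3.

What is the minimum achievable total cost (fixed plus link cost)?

Open {D2, D3}: assign each demand point to its cheapest open site.
  S1→D2 7×6=42, S2→D2 16×4=64, S3→D2 19×4=76, S4→D3 20×4=80, S5→D2 3×4=12
  link cost 274, fixed 45 → total 319.
Compare {D1, D2, D3}: link cost 267 + fixed 67 = 334.
Compare {D2, D3, D6}: link cost 260 + fixed 75 = 335.
Compare {D2, D6}: link cost 280 + fixed 56 = 336.
All other subsets cost ≥ 334. Minimum total cost: 319.

319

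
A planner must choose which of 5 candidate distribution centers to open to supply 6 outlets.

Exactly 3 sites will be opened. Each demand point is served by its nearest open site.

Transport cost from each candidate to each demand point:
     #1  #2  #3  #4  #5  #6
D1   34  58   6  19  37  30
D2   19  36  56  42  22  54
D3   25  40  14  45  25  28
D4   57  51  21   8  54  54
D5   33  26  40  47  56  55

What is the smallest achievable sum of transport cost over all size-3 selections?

121

Open {D1, D2, D4}.
  #1→D2 19, #2→D2 36, #3→D1 6, #4→D4 8, #5→D2 22, #6→D1 30  ⇒ total 121.
Compare {D1, D2, D5}: total 122.
Compare {D3, D4, D5}: total 126.
No size-3 selection does better; minimum is 121.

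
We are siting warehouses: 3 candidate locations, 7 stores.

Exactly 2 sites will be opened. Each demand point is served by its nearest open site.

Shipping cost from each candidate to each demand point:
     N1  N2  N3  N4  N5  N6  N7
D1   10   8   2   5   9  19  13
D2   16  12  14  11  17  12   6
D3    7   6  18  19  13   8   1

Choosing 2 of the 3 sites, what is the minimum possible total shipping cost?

38

Open {D1, D3}.
  N1→D3 7, N2→D3 6, N3→D1 2, N4→D1 5, N5→D1 9, N6→D3 8, N7→D3 1  ⇒ total 38.
Compare {D1, D2}: total 52.
Compare {D2, D3}: total 60.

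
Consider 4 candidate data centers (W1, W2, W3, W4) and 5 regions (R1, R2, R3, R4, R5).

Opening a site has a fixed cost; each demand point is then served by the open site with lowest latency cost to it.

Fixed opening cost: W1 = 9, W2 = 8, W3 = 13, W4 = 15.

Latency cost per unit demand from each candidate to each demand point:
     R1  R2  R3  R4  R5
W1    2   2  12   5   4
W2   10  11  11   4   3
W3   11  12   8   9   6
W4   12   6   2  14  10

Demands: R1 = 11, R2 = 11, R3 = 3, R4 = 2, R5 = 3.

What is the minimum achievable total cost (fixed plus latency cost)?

96

Open {W1, W4}: assign each demand point to its cheapest open site.
  R1→W1 11×2=22, R2→W1 11×2=22, R3→W4 3×2=6, R4→W1 2×5=10, R5→W1 3×4=12
  latency cost 72, fixed 24 → total 96.
Compare {W1, W2, W4}: latency cost 67 + fixed 32 = 99.
Compare {W1, W3, W4}: latency cost 72 + fixed 37 = 109.
Compare {W1}: latency cost 102 + fixed 9 = 111.
All other subsets cost ≥ 99. Minimum total cost: 96.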